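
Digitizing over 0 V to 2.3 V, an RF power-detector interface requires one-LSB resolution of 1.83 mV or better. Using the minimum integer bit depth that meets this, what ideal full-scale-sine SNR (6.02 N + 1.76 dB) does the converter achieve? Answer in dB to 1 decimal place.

68.0 dB

Span = 2.3 V.
2.3 V / 1.83 mV = 1257. Since 2^10 = 1024 and 2^11 = 2048, N = 11.
6.02(11) + 1.76 = 67.98 dB.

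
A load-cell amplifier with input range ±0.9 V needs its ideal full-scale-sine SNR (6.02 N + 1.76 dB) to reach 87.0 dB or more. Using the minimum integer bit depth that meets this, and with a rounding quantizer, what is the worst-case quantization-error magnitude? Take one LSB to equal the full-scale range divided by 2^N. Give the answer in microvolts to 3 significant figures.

27.5 µV

Range = 0.9 − (-0.9) = 1.8 V.
6.02 N + 1.76 ≥ 87.0 gives N ≥ 14.159, so the minimum integer is 15.
One LSB is 1.8 V / 32768 = 54.932 µV.
Half an LSB is 27.5 µV.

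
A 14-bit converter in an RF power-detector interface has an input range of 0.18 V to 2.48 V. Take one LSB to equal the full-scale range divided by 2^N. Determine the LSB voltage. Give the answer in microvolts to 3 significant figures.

Range = 2.48 − (0.18) = 2.3 V.
Number of codes = 2^14 = 16384.
LSB = 2.3 V ÷ 2^14 = 2.3/16384 V = 140 µV.

140 µV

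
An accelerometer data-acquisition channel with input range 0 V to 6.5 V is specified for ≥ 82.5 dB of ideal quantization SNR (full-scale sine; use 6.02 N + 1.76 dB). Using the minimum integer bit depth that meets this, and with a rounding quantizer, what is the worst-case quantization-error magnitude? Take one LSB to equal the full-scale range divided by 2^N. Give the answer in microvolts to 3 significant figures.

V_FS = 6.5 V.
Solving 6.02 N ≥ 82.5 − 1.76: N ≥ 13.412. Round up → N = 14.
LSB = 6.5 V ÷ 2^14 = 6.5/16384 V = 396.73 µV.
Half an LSB is 198 µV.

198 µV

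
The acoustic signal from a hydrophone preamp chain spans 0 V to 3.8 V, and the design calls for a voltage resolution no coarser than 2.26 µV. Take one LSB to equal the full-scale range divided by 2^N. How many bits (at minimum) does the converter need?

V_FS = 3.8 V.
Need 2^N ≥ 3.8 V / 2.26 µV = 1.681e6 → N_min = 21.

21 bits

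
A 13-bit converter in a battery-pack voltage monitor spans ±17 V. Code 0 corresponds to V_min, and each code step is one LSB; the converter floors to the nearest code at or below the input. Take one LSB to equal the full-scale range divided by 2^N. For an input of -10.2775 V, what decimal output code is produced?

1619

The full-scale span is 17 − (-17) = 34 V. LSB = 34 V / 2^13 ≈ 4.150 mV.
(V_in − V_min) × 2^13/range = (-10.2775 − (-17)) × 8192/34 = 1619.727.
Floor → code = 1619.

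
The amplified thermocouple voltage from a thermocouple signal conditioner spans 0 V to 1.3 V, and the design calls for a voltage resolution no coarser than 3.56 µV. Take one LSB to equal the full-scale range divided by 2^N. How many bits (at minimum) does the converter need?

19 bits

Full-scale range = 1.3 V.
1.3 V / 3.56 µV = 365200. Since 2^18 = 262144 and 2^19 = 524288, N = 19.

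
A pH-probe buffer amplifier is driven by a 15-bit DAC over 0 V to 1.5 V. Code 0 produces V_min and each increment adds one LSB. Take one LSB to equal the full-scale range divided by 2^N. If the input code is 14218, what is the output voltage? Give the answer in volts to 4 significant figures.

Full-scale range = 1.5 V. LSB = 1.5 V / 2^15.
V_out = 0 + 14218 × (1.5/32768) V
      = 0 + 0.650848 = 0.650848 V.

0.6508 V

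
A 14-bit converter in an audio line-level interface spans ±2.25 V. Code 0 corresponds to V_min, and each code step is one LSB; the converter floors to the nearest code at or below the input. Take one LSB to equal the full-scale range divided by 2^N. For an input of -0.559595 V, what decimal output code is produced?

Range = 2.25 − (-2.25) = 4.5 V. LSB = 4.5 V / 2^14 ≈ 274.7 µV.
V_in − V_min = -0.559595 − (-2.25) = 1.690405 V.
Divide by LSB: 1.690405 × 16384/4.5 = 6154.5768.
Truncating gives code 6154.

6154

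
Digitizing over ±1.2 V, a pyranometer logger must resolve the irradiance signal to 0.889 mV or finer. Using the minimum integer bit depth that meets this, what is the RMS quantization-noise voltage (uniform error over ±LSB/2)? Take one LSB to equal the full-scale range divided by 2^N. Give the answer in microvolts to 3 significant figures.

169 µV

The full-scale span is 1.2 − (-1.2) = 2.4 V.
Levels needed ≥ 2.4/0.889 mV = 2700. 2^12 = 4096 suffices, so N_min = 12.
LSB = 2.4 V / 2^12 = 0.58594 mV.
RMS noise = LSB/√12 = 169 µV.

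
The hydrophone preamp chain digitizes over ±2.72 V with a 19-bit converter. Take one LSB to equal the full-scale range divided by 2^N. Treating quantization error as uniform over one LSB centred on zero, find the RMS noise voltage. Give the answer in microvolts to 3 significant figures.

3.00 µV

The full-scale span is 2.72 − (-2.72) = 5.44 V.
LSB = 5.44 V ÷ 2^19 = 5.44/524288 V = 10.376 µV.
RMS of a uniform error over width LSB is LSB/√12 = 3.00 µV.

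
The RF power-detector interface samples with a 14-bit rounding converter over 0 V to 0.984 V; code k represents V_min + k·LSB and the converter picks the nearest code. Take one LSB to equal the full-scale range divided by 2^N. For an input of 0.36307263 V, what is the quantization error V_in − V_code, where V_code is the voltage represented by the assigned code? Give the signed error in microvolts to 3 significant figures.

+18.4 µV

V_FS = 0.984 V. LSB = 0.984 V / 2^14 ≈ 60.06 µV.
(V_in − V_min)/LSB = (0.36307263 − (0)) × 16384/0.984 = 6045.3069 → nearest code k = 6045.
V_code = 0 + (6045/16384) × 0.984 = 0.36305419922 V.
V_in − V_code = 0.36307263 − (0.36305419922) = +18.4 µV.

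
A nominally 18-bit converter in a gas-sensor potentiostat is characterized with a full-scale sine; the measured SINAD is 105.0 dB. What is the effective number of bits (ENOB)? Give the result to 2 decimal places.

17.15 bits

Inverting SNR = 6.02 N + 1.76: N_eff = (105.0 − 1.76)/6.02 = 17.1495.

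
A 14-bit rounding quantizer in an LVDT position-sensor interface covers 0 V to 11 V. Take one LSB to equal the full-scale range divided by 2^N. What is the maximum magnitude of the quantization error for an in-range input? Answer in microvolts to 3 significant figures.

336 µV

Full-scale range = 11 V.
One LSB is 11 V / 16384 = 0.67139 mV.
A rounding quantizer has |error| ≤ LSB/2 = 336 µV.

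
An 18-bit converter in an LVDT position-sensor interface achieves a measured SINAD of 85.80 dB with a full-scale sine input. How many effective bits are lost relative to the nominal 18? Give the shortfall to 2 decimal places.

4.04 bits

Effective bits = (85.80 − 1.76)/6.02 = 13.9601.
18 − 13.9601 = 4.04 bits below nominal.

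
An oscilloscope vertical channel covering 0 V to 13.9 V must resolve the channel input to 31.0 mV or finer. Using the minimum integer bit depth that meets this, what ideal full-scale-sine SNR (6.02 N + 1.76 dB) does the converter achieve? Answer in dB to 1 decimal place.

55.9 dB

V_FS = 13.9 V.
Levels needed ≥ 13.9/31.0 mV = 448.4. 2^9 = 512 suffices, so N_min = 9.
SNR = 6.02 × 9 + 1.76 = 55.94 dB.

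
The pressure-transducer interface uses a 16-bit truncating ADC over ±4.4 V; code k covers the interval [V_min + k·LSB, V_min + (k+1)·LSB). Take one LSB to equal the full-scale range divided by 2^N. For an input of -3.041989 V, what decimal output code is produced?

10113

Range = 4.4 − (-4.4) = 8.8 V. LSB = 8.8 V / 2^16 ≈ 134.3 µV.
code = ⌊(V_in − V_min)/LSB⌋ = ⌊(V_in − V_min) × 2^16 / range⌋
     = ⌊(-3.041989 − (-4.4)) × 65536 / 8.8⌋ = ⌊1.358011 × 65536/8.8⌋
     = ⌊10113.478⌋ = 10113.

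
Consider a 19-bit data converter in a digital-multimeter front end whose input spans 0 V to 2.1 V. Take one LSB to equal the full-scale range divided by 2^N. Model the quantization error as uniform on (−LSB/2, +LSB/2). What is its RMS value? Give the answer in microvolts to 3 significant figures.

1.16 µV

Range is 2.1 V.
LSB = 2.1 V ÷ 2^19 = 2.1/524288 V = 4.0054 µV.
σ_q = LSB/√12 = 4.0054 µV/3.4641 = 1.16 µV.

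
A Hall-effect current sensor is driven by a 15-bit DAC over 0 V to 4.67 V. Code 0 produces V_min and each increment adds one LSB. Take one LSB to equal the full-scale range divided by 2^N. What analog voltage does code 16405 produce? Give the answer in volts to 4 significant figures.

2.338 V

Span = 4.67 V. LSB = 4.67 V / 2^15.
V_out = V_min + code × LSB = 0 V + 16405 × 4.67 V / 32768
      = 0 + 2.33799 = 2.33799 V.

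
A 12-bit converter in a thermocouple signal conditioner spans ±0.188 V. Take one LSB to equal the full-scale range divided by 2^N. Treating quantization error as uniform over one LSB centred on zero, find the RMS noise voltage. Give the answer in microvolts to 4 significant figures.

26.50 µV

Full-scale range = 0.188 V − (-0.188 V) = 0.376 V.
LSB = 0.376 V ÷ 2^12 = 0.376/4096 V = 91.7969 µV.
σ_q = LSB/√12 = 91.7969 µV/3.4641 = 26.50 µV.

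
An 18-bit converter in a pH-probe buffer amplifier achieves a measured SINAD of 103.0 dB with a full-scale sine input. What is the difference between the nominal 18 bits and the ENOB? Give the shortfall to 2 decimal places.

1.18 bits

ENOB = (SINAD − 1.76)/6.02 = (103.0 − 1.76)/6.02 = 16.8173 bits.
Shortfall = 18 − 16.8173 = 1.1827 bits.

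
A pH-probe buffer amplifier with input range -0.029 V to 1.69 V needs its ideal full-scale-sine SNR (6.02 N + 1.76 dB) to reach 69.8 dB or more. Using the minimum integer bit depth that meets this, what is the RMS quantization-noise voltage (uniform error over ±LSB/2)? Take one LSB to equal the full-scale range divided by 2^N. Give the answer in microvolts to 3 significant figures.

Span: 1.69 V − (-0.029 V) = 1.719 V.
N ≥ (69.8 − 1.76)/6.02 = 11.302 → N_min = 12.
One LSB is 1.719 V / 4096 = 419.68 µV.
RMS noise = LSB/√12 = 121 µV.

121 µV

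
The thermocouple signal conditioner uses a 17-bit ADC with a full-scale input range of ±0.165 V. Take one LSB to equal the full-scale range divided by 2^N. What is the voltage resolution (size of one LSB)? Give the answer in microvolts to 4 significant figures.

Span: 0.165 V − (-0.165 V) = 0.33 V.
2^17 = 131072 levels.
LSB = 0.33 V / 2^17 = 2.518 µV.

2.518 µV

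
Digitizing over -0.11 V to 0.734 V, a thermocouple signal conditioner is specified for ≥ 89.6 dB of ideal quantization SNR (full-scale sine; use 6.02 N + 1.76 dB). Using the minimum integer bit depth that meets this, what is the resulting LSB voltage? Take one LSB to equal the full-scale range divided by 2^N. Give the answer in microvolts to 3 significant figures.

Span: 0.734 V − (-0.11 V) = 0.844 V.
Solving 6.02 N ≥ 89.6 − 1.76: N ≥ 14.591. Round up → N = 15.
One LSB is 0.844 V / 32768 = 25.8 µV.

25.8 µV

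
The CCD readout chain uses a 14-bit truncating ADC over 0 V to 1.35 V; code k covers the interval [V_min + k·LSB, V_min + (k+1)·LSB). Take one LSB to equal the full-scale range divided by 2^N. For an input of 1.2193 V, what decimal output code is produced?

Full-scale range = 1.35 V. LSB = 1.35 V / 2^14 ≈ 82.40 µV.
code = ⌊(V_in − V_min)/LSB⌋ = ⌊(V_in − V_min) × 2^14 / range⌋
     = ⌊(1.2193 − (0)) × 16384 / 1.35⌋ = ⌊1.2193 × 16384/1.35⌋
     = ⌊14797.786⌋ = 14797.

14797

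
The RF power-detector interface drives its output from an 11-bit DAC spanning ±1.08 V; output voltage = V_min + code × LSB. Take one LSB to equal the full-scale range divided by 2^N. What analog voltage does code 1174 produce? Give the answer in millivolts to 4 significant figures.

158.2 mV

The full-scale span is 1.08 − (-1.08) = 2.16 V. LSB = 2.16 V / 2^11.
V_out = V_min + code × LSB = -1.08 V + 1174 × 2.16 V / 2048
      = -1.08 + 1.23820 = 0.158203 V.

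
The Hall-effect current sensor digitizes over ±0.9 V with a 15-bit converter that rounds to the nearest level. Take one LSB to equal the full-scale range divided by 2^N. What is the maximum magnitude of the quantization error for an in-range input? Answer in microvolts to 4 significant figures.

The full-scale span is 0.9 − (-0.9) = 1.8 V.
One LSB is 1.8 V / 32768 = 54.9316 µV.
Worst-case error for round-to-nearest is half an LSB: 27.47 µV.

27.47 µV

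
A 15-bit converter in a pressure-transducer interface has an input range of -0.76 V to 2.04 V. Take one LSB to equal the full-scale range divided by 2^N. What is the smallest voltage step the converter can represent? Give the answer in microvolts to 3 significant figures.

Full-scale range = 2.04 V − (-0.76 V) = 2.8 V.
Number of codes = 2^15 = 32768.
LSB = 2.8 V / 2^15 = 85.4 µV.

85.4 µV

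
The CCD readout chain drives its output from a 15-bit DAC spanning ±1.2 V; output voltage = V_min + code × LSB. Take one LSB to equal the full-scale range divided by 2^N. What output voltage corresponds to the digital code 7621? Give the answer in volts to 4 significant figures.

-0.6418 V

Span: 1.2 V − (-1.2 V) = 2.4 V. LSB = 2.4 V / 2^15.
Output = V_min + (7621/32768) × range = -1.2 + 0.232574 × 2.4 V
      = -1.2 V + 0.558179 V = -0.641821 V.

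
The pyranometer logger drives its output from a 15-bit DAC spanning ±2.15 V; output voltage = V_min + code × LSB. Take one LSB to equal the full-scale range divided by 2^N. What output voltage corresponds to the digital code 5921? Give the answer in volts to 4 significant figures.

-1.373 V

The full-scale span is 2.15 − (-2.15) = 4.3 V. LSB = 4.3 V / 2^15.
V_out = -2.15 + 5921 × (4.3/32768) V
      = -2.15 V + 0.776987 V = -1.37301 V.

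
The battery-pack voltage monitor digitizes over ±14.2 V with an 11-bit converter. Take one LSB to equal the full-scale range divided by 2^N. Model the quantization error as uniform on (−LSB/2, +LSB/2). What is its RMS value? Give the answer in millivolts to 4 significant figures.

Range = 14.2 − (-14.2) = 28.4 V.
LSB = 28.4 V / 2^11 = 13.8672 mV.
RMS of a uniform error over width LSB is LSB/√12 = 4.003 mV.

4.003 mV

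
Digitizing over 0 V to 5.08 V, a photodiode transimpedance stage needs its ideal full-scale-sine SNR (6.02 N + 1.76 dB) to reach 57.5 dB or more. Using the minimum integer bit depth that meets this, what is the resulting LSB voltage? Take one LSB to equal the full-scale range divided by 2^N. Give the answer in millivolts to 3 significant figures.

Range is 5.08 V.
Required N = ⌈(57.5 − 1.76)/6.02⌉ = ⌈9.259⌉ = 10.
Step size = 5.08/1024 V = 4.96 mV.

4.96 mV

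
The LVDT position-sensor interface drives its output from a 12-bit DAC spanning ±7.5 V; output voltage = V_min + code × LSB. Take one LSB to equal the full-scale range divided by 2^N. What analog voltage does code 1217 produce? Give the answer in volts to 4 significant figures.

-3.043 V

Full-scale range = 7.5 V − (-7.5 V) = 15 V. LSB = 15 V / 2^12.
V_out = -7.5 + 1217 × (15/4096) V
      = -7.5 + 4.45679 = -3.04321 V.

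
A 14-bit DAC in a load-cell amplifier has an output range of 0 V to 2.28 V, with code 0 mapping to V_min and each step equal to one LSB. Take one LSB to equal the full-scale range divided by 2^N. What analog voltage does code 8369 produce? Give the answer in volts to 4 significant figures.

1.165 V

V_FS = 2.28 V. LSB = 2.28 V / 2^14.
Output = V_min + (8369/16384) × range = 0 + 0.510803 × 2.28 V
      = 0 + 1.16463 = 1.16463 V.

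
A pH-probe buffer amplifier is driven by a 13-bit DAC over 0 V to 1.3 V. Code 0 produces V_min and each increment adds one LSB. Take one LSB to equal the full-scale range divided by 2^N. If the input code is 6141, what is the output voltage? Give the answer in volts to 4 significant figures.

Span = 1.3 V. LSB = 1.3 V / 2^13.
V_out = 0 + 6141 × (1.3/8192) V
      = 0 V + 0.974524 V = 0.974524 V.

0.9745 V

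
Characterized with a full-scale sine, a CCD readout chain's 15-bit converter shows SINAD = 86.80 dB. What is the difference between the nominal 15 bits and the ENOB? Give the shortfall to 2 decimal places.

0.87 bits

ENOB = (SINAD − 1.76)/6.02 = (86.80 − 1.76)/6.02 = 14.1262 bits.
15 − 14.1262 = 0.87 bits below nominal.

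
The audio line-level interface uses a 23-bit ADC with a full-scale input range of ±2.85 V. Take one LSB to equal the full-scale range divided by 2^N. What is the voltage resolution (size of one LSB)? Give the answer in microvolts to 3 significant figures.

Span: 2.85 V − (-2.85 V) = 5.7 V.
There are 2^23 = 8388608 steps.
LSB = 5.7 V / 2^23 = 0.679 µV.

0.679 µV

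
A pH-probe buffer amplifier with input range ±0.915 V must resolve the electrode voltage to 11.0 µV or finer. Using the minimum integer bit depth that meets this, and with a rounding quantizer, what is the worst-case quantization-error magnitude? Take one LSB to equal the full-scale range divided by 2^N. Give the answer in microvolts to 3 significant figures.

3.49 µV

Range = 0.915 − (-0.915) = 1.83 V.
Need 2^N ≥ 1.83 V / 11.0 µV = 166400 → N_min = 18.
LSB = 1.83 V ÷ 2^18 = 1.83/262144 V = 6.9809 µV.
Max error for round-to-nearest is LSB/2 = 3.49 µV.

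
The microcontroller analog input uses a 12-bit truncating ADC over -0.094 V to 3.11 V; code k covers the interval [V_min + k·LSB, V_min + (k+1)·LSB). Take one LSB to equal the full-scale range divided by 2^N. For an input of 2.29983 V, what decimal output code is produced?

The full-scale span is 3.11 − (-0.094) = 3.204 V. LSB = 3.204 V / 2^12 ≈ 0.7822 mV.
V_in − V_min = 2.29983 − (-0.094) = 2.39383 V.
Divide by LSB: 2.39383 × 4096/3.204 = 3060.2771.
Truncating gives code 3060.

3060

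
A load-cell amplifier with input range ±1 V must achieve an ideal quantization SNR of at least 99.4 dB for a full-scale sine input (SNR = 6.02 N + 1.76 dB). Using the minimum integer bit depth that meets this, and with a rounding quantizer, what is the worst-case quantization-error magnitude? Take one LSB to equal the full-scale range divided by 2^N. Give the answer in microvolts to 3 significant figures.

The full-scale span is 1 − (-1) = 2 V.
6.02 N + 1.76 ≥ 99.4 gives N ≥ 16.219, so the minimum integer is 17.
Step size = 2/131072 V = 15.259 µV.
Half an LSB is 7.63 µV.

7.63 µV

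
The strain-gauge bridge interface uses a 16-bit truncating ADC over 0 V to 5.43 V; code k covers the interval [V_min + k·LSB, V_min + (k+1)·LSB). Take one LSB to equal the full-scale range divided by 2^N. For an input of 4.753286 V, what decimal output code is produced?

V_FS = 5.43 V. LSB = 5.43 V / 2^16 ≈ 82.86 µV.
V_in − V_min = 4.753286 − (0) = 4.753286 V.
Divide by LSB: 4.753286 × 65536/5.43 = 57368.5730.
Truncating gives code 57368.

57368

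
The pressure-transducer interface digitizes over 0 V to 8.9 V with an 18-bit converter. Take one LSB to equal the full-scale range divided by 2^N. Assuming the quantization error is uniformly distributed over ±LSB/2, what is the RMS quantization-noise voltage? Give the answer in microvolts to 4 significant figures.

9.801 µV

Full-scale range = 8.9 V.
LSB = 8.9 V ÷ 2^18 = 8.9/262144 V = 33.9508 µV.
For a uniform distribution on [−LSB/2, +LSB/2], V_rms = LSB/√12 = 33.9508 µV/3.4641 = 9.801 µV.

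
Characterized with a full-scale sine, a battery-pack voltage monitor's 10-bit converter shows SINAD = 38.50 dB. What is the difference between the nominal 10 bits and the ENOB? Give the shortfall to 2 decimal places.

N_eff = (38.50 − 1.76)/6.02 = 6.1030 bits.
Shortfall = 10 − 6.1030 = 3.8970 bits.

3.90 bits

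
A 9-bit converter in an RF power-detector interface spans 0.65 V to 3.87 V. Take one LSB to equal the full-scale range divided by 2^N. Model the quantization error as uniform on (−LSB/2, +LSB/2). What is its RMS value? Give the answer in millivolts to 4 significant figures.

Range = 3.87 − (0.65) = 3.22 V.
One LSB is 3.22 V / 512 = 6.28906 mV.
σ_q = LSB/√12 = 6.28906 mV/3.4641 = 1.815 mV.

1.815 mV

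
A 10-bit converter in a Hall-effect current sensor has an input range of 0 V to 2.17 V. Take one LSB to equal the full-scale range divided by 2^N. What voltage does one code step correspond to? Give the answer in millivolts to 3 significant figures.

Range is 2.17 V.
Number of codes = 2^10 = 1024.
LSB = 2.17 V ÷ 2^10 = 2.17/1024 V = 2.12 mV.

2.12 mV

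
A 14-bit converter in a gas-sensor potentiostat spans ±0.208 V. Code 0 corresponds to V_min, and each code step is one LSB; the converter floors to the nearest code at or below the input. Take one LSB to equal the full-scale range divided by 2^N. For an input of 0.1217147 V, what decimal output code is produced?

12985

Span: 0.208 V − (-0.208 V) = 0.416 V. LSB = 0.416 V / 2^14 ≈ 25.39 µV.
V_in − V_min = 0.1217147 − (-0.208) = 0.3297147 V.
Divide by LSB: 0.3297147 × 16384/0.416 = 12985.6866.
Truncating gives code 12985.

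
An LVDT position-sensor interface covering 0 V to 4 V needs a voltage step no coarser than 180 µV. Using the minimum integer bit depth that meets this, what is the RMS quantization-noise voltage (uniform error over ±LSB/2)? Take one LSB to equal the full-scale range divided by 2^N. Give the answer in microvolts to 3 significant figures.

35.2 µV

Full-scale range = 4 V.
Levels needed ≥ 4/180 µV = 22220. 2^15 = 32768 suffices, so N_min = 15.
LSB = 4 V / 2^15 = 122.07 µV.
RMS noise = LSB/√12 = 35.2 µV.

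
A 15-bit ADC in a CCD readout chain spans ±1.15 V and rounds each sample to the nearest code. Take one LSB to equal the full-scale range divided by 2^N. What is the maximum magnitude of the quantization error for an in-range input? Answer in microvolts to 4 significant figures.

35.10 µV

Span: 1.15 V − (-1.15 V) = 2.3 V.
LSB = 2.3 V ÷ 2^15 = 2.3/32768 V = 70.1904 µV.
Worst-case error for round-to-nearest is half an LSB: 35.10 µV.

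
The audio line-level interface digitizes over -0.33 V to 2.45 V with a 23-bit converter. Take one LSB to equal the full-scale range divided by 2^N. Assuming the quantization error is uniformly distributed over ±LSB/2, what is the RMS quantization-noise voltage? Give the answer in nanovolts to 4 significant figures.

95.67 nV

Range = 2.45 − (-0.33) = 2.78 V.
LSB = 2.78 V / 2^23 = 331.402 nV.
For a uniform distribution on [−LSB/2, +LSB/2], V_rms = LSB/√12 = 331.402 nV/3.4641 = 95.67 nV.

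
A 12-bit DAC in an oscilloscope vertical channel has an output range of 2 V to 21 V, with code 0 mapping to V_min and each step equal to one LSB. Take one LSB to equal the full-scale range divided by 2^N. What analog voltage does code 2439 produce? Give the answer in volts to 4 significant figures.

Range = 21 − (2) = 19 V. LSB = 19 V / 2^12.
V_out = V_min + code × LSB = 2 V + 2439 × 19 V / 4096
      = 2 V + 11.3137 V = 13.3137 V.

13.31 V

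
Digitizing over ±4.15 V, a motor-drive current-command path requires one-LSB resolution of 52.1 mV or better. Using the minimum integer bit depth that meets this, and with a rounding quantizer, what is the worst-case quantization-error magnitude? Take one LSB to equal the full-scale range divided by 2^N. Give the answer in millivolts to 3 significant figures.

Range = 4.15 − (-4.15) = 8.3 V.
Required number of levels: 8.3/52.1 mV = 159.31; smallest N with 2^N ≥ that is 8.
One LSB is 8.3 V / 256 = 32.422 mV.
Half an LSB is 16.2 mV.

16.2 mV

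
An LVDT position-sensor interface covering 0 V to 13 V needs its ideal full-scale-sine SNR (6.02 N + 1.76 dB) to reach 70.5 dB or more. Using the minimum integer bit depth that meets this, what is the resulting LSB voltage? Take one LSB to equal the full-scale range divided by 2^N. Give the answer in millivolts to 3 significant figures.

Span = 13 V.
Solving 6.02 N ≥ 70.5 − 1.76: N ≥ 11.419. Round up → N = 12.
LSB = 13 V ÷ 2^12 = 13/4096 V = 3.17 mV.

3.17 mV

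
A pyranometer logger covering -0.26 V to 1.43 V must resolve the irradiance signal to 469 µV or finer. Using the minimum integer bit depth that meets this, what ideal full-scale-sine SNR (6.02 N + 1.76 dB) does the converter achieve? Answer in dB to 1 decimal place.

Range = 1.43 − (-0.26) = 1.69 V.
Levels needed ≥ 1.69/469 µV = 3603. 2^12 = 4096 suffices, so N_min = 12.
6.02(12) + 1.76 = 74.00 dB.

74.0 dB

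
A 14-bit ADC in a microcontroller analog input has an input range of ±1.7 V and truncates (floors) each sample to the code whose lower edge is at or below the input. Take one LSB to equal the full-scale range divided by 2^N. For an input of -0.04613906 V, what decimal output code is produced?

Span: 1.7 V − (-1.7 V) = 3.4 V. LSB = 3.4 V / 2^14 ≈ 207.5 µV.
(V_in − V_min) × 2^14/range = (-0.04613906 − (-1.7)) × 16384/3.4 = 7969.664.
Floor → code = 7969.

7969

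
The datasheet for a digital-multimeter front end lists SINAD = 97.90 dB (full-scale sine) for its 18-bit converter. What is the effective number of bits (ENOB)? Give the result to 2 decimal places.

ENOB = (SINAD − 1.76) / 6.02 = (97.90 − 1.76) / 6.02 = 96.14 / 6.02 = 15.9701.

15.97 bits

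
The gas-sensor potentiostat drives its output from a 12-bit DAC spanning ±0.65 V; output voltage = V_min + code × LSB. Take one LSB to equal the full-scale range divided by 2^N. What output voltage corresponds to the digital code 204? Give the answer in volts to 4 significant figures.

Span: 0.65 V − (-0.65 V) = 1.3 V. LSB = 1.3 V / 2^12.
Output = V_min + (204/4096) × range = -0.65 + 0.0498047 × 1.3 V
      = -0.65 + 0.0647461 = -0.585254 V.

-0.5853 V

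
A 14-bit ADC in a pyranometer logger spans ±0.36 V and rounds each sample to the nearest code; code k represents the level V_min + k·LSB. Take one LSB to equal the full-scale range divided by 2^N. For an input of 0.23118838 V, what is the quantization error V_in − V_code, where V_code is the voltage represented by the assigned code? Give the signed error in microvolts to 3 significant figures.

−7.91 µV

Range = 0.36 − (-0.36) = 0.72 V. LSB = 0.72 V / 2^14 ≈ 43.95 µV.
(0.23118838 − (-0.36)) / LSB = 0.59118838 × 16384/0.72 = 13452.8200. Nearest integer: k = 13453.
V_code = V_min + k × range/2^14 = -0.36 + 13453 × 0.72/16384 = 0.23119628906 V.
V_in − V_code = 0.23118838 − (0.23119628906) = −7.91 µV.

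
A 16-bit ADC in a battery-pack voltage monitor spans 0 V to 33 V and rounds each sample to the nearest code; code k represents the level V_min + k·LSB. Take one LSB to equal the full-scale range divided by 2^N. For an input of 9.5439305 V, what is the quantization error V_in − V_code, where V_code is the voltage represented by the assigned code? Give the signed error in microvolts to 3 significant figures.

−167 µV

V_FS = 33 V. LSB = 33 V / 2^16 ≈ 0.5035 mV.
Position in LSBs: (9.5439305 − (0)) × 65536/33 = 18953.6676; rounding gives k = 18954.
V_code = 0 + (18954/65536) × 33 = 9.5440979004 V.
Error = V_in − V_code = 9.5439305 − (9.5440979004) = −167 µV.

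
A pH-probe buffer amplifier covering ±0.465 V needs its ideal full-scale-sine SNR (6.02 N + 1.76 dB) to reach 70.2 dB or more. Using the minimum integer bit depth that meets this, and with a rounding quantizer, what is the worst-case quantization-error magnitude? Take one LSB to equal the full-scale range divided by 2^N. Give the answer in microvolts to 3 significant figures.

114 µV

Full-scale range = 0.465 V − (-0.465 V) = 0.93 V.
6.02 N + 1.76 ≥ 70.2 gives N ≥ 11.369, so the minimum integer is 12.
LSB = 0.93 V / 2^12 = 227.05 µV.
Half an LSB is 114 µV.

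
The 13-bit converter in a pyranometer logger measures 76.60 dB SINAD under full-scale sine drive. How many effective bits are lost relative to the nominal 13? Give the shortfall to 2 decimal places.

0.57 bits

N_eff = (76.60 − 1.76)/6.02 = 12.4319 bits.
Lost resolution: 13 − 12.4319 = 0.5681 bits.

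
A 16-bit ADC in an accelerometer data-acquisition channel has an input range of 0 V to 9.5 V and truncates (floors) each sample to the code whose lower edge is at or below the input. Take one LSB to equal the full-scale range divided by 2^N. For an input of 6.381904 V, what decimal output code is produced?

44025

Full-scale range = 9.5 V. LSB = 9.5 V / 2^16 ≈ 145.0 µV.
V_in − V_min = 6.381904 − (0) = 6.381904 V.
Divide by LSB: 6.381904 × 65536/9.5 = 44025.7327.
Truncating gives code 44025.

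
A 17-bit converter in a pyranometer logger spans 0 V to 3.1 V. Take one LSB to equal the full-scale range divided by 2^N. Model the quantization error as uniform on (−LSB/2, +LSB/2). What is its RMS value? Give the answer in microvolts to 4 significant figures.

Span = 3.1 V.
LSB = 3.1 V ÷ 2^17 = 3.1/131072 V = 23.6511 µV.
For a uniform distribution on [−LSB/2, +LSB/2], V_rms = LSB/√12 = 23.6511 µV/3.4641 = 6.827 µV.

6.827 µV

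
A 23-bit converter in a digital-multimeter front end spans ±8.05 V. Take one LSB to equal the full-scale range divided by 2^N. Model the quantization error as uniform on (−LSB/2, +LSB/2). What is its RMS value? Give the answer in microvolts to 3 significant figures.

0.554 µV

Range = 8.05 − (-8.05) = 16.1 V.
One LSB is 16.1 V / 8388608 = 1.9193 µV.
For a uniform distribution on [−LSB/2, +LSB/2], V_rms = LSB/√12 = 1.9193 µV/3.4641 = 0.554 µV.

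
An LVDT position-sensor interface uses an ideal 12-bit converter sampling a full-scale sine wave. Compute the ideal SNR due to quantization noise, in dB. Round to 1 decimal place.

74.0 dB

6.02(12) + 1.76 = 72.24 + 1.76 = 74.00 dB.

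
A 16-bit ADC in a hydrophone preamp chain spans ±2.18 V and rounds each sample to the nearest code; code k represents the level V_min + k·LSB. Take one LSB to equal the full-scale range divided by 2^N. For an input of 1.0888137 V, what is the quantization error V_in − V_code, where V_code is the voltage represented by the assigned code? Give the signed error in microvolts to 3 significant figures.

+11.2 µV

Full-scale range = 2.18 V − (-2.18 V) = 4.36 V. LSB = 4.36 V / 2^16 ≈ 66.53 µV.
Position in LSBs: (1.0888137 − (-2.18)) × 65536/4.36 = 49134.1685; rounding gives k = 49134.
V_code = V_min + k × range/2^16 = -2.18 + 49134 × 4.36/65536 = 1.0888024902 V.
e = 1.0888137 − (1.0888024902) = +11.2 µV.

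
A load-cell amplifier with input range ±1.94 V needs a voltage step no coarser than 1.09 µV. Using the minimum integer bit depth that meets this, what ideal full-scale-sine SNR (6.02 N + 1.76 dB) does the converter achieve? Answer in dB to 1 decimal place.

134.2 dB

The full-scale span is 1.94 − (-1.94) = 3.88 V.
Required number of levels: 3.88/1.09 µV = 3.5596e6; smallest N with 2^N ≥ that is 22.
SNR = 6.02 × 22 + 1.76 = 134.20 dB.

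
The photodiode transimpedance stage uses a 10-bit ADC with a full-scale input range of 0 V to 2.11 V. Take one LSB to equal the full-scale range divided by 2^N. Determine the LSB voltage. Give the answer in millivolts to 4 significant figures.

2.061 mV

Span = 2.11 V.
There are 2^10 = 1024 steps.
LSB = 2.11 V ÷ 2^10 = 2.11/1024 V = 2.061 mV.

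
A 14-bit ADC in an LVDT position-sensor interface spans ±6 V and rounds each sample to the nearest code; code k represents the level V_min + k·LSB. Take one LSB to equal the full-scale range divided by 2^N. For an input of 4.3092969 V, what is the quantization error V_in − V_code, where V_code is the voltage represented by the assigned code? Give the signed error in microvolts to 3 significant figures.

Span: 6 V − (-6 V) = 12 V. LSB = 12 V / 2^14 ≈ 0.7324 mV.
Position in LSBs: (4.3092969 − (-6)) × 16384/12 = 14075.6267; rounding gives k = 14076.
Reconstructed level: -6 + 14076 × 12/16384 V = 4.3095703125 V.
e = 4.3092969 − (4.3095703125) = −273 µV.

−273 µV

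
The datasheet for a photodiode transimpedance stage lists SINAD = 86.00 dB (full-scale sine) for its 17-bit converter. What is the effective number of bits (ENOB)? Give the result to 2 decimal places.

13.99 bits

(86.00 − 1.76) / 6.02 = 84.24/6.02 = 13.9934 effective bits.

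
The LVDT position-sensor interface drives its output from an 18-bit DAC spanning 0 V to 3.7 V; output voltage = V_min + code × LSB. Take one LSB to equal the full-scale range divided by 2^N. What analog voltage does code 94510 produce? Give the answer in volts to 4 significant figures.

1.334 V

V_FS = 3.7 V. LSB = 3.7 V / 2^18.
V_out = 0 + 94510 × (3.7/262144) V
      = 0 + 1.33395 = 1.33395 V.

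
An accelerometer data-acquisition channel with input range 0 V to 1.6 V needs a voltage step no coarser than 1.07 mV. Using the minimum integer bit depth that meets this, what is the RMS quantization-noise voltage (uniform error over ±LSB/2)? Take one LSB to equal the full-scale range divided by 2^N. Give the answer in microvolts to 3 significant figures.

Span = 1.6 V.
1.6 V / 1.07 mV = 1495. Since 2^10 = 1024 and 2^11 = 2048, N = 11.
LSB = 1.6 V / 2^11 = 0.78125 mV.
V_rms = LSB/√12 = 226 µV.

226 µV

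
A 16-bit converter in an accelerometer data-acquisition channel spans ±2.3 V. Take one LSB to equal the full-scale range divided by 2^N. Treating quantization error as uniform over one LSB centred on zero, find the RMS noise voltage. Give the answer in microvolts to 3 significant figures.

Range = 2.3 − (-2.3) = 4.6 V.
Step size = 4.6/65536 V = 70.190 µV.
σ_q = LSB/√12 = 70.190 µV/3.4641 = 20.3 µV.

20.3 µV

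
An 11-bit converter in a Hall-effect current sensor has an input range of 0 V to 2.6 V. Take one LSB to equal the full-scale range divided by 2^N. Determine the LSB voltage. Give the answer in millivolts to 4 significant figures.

1.270 mV

Full-scale range = 2.6 V.
2^11 = 2048 levels.
One LSB is 2.6 V / 2048 = 1.270 mV.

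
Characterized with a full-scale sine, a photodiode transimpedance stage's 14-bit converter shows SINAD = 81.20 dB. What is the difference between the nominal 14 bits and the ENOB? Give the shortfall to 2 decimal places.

0.80 bits

ENOB = (SINAD − 1.76)/6.02 = (81.20 − 1.76)/6.02 = 13.1960 bits.
14 − 13.1960 = 0.80 bits below nominal.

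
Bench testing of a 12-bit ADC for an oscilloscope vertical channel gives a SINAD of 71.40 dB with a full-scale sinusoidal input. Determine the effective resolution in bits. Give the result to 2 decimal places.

Inverting SNR = 6.02 N + 1.76: N_eff = (71.40 − 1.76)/6.02 = 11.5681.

11.57 bits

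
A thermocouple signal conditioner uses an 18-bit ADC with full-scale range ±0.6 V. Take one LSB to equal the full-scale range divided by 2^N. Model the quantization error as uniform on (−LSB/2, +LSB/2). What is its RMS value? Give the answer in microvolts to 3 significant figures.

1.32 µV

The full-scale span is 0.6 − (-0.6) = 1.2 V.
LSB = 1.2 V / 2^18 = 4.5776 µV.
σ_q = LSB/√12 = 4.5776 µV/3.4641 = 1.32 µV.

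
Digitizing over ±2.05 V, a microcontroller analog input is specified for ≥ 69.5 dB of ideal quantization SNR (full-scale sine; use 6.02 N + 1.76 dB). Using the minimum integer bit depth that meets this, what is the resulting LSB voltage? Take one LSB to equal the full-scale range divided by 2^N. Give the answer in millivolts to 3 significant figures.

1.00 mV

The full-scale span is 2.05 − (-2.05) = 4.1 V.
N ≥ (69.5 − 1.76)/6.02 = 11.252 → N_min = 12.
LSB = 4.1 V / 2^12 = 1.00 mV.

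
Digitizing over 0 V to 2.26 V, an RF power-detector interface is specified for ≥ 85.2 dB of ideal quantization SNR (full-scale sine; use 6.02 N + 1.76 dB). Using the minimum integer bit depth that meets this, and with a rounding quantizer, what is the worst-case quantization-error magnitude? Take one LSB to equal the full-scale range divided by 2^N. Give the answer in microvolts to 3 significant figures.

69.0 µV

Range is 2.26 V.
6.02 N + 1.76 ≥ 85.2 gives N ≥ 13.860, so the minimum integer is 14.
LSB = 2.26 V ÷ 2^14 = 2.26/16384 V = 137.94 µV.
Max error for round-to-nearest is LSB/2 = 69.0 µV.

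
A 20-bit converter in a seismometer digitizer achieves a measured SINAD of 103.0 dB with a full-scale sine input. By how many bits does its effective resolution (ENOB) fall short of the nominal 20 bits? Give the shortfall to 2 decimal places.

N_eff = (103.0 − 1.76)/6.02 = 16.8173 bits.
Shortfall = 20 − 16.8173 = 3.1827 bits.

3.18 bits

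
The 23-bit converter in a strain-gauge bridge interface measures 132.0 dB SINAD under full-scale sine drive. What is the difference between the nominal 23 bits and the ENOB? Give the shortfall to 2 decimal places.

N_eff = (132.0 − 1.76)/6.02 = 21.6346 bits.
Lost resolution: 23 − 21.6346 = 1.3654 bits.

1.37 bits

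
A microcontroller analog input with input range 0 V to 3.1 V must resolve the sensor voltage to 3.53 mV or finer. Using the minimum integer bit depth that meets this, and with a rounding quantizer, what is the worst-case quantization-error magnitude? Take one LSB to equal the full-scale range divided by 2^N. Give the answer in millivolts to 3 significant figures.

1.51 mV

Range is 3.1 V.
Levels needed ≥ 3.1/3.53 mV = 878.2. 2^10 = 1024 suffices, so N_min = 10.
LSB = 3.1 V / 2^10 = 3.0273 mV.
Max error for round-to-nearest is LSB/2 = 1.51 mV.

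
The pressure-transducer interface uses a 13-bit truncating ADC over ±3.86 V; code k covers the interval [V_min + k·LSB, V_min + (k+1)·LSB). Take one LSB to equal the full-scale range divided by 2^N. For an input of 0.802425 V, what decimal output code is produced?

Span: 3.86 V − (-3.86 V) = 7.72 V. LSB = 7.72 V / 2^13 ≈ 0.9424 mV.
V_in − V_min = 0.802425 − (-3.86) = 4.662425 V.
Divide by LSB: 4.662425 × 8192/7.72 = 4947.4852.
Truncating gives code 4947.

4947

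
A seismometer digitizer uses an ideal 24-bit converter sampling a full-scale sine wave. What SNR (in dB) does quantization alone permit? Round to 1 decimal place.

146.2 dB

For an ideal N-bit converter with full-scale sine input, SNR = 6.02 N + 1.76 dB. SNR = 6.02 × 24 + 1.76 = 144.48 + 1.76 = 146.24 dB.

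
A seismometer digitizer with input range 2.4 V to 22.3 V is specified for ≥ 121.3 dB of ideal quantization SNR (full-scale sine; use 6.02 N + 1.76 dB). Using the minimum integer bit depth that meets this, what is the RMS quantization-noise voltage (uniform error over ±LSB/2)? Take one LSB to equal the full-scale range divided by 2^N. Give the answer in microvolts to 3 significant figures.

Full-scale range = 22.3 V − (2.4 V) = 19.9 V.
N ≥ (121.3 − 1.76)/6.02 = 19.857 → N_min = 20.
One LSB is 19.9 V / 1048576 = 18.978 µV.
V_rms = LSB/√12 = 5.48 µV.

5.48 µV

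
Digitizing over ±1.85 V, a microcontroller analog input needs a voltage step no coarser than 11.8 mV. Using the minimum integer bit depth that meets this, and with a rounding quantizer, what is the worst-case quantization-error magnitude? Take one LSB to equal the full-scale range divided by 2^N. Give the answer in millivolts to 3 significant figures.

The full-scale span is 1.85 − (-1.85) = 3.7 V.
Required number of levels: 3.7/11.8 mV = 313.56; smallest N with 2^N ≥ that is 9.
One LSB is 3.7 V / 512 = 7.2266 mV.
Max error for round-to-nearest is LSB/2 = 3.61 mV.

3.61 mV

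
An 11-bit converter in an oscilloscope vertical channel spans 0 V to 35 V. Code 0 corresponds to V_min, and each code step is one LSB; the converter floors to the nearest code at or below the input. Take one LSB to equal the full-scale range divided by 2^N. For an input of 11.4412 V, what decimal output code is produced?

669

Range is 35 V. LSB = 35 V / 2^11 ≈ 17.09 mV.
code = ⌊(V_in − V_min)/LSB⌋ = ⌊(V_in − V_min) × 2^11 / range⌋
     = ⌊(11.4412 − (0)) × 2048 / 35⌋ = ⌊11.4412 × 2048/35⌋
     = ⌊669.474⌋ = 669.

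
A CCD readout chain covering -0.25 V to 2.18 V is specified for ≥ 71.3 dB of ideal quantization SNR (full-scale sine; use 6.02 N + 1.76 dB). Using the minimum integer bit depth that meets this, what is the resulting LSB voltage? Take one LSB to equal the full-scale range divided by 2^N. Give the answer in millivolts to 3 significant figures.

0.593 mV

Full-scale range = 2.18 V − (-0.25 V) = 2.43 V.
N ≥ (71.3 − 1.76)/6.02 = 11.551 → N_min = 12.
LSB = 2.43 V ÷ 2^12 = 2.43/4096 V = 0.593 mV.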